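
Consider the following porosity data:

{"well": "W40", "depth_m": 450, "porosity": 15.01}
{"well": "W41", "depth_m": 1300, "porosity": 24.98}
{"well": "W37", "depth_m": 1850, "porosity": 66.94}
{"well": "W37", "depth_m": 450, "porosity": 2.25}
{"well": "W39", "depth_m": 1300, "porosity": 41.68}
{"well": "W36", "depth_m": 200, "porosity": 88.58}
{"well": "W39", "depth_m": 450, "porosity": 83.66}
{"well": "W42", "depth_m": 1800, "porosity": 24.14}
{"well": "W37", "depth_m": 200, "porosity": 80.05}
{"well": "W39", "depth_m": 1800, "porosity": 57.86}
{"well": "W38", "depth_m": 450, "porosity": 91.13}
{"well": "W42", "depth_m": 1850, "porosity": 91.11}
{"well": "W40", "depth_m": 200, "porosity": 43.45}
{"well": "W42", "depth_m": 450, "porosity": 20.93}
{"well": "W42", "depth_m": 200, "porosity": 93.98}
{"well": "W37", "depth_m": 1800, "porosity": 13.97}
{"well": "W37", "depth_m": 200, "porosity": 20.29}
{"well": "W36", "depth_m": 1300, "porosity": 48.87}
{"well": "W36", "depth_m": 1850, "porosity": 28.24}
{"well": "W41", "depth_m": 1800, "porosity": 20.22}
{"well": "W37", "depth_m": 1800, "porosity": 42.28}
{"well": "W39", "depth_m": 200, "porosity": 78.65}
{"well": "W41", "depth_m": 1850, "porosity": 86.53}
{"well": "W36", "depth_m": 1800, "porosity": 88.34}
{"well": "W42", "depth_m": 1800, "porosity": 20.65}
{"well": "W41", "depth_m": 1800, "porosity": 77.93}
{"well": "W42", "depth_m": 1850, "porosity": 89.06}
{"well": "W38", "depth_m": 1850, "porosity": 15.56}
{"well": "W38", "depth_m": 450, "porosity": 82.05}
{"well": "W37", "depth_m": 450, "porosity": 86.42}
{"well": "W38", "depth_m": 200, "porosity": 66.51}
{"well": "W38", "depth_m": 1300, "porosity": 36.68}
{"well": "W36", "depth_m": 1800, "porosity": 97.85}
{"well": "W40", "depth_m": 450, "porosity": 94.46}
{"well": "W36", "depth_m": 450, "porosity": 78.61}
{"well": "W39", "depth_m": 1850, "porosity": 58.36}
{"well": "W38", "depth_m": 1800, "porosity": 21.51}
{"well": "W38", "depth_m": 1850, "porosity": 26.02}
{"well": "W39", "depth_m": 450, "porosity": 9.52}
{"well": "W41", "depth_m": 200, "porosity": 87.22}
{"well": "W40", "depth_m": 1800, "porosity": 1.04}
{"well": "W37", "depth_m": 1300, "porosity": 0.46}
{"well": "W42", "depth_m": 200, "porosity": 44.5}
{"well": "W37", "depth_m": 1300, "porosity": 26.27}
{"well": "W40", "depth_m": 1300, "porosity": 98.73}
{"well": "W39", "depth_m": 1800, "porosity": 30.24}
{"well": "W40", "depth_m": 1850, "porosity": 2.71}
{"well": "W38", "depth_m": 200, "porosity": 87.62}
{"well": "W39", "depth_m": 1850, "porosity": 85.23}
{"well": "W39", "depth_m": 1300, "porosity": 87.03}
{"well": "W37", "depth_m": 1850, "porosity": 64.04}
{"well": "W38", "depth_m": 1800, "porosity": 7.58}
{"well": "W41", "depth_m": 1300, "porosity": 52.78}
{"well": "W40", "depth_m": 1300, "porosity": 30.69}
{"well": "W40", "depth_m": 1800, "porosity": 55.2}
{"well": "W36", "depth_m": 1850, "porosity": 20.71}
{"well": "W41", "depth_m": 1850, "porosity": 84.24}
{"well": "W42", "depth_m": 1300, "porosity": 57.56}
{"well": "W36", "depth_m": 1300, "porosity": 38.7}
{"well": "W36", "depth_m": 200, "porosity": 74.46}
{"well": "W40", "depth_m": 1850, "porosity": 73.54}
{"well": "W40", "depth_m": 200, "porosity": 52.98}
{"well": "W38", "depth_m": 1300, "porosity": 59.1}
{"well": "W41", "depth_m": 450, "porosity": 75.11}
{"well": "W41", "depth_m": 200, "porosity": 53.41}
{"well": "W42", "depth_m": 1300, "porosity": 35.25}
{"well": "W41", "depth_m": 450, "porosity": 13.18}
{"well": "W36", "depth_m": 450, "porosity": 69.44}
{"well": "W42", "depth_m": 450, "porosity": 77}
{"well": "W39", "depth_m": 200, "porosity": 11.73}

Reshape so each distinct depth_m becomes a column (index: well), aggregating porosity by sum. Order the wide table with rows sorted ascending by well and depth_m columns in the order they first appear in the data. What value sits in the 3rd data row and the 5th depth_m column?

With rows sorted ascending by well, row 3 is well=W38. depth_m columns in first-appearance order: 450, 1300, 1850, 200, 1800; column 5 is 1800.
Long rows with well=W38, depth_m=1800: 21.51 + 7.58 = 29.09.

29.09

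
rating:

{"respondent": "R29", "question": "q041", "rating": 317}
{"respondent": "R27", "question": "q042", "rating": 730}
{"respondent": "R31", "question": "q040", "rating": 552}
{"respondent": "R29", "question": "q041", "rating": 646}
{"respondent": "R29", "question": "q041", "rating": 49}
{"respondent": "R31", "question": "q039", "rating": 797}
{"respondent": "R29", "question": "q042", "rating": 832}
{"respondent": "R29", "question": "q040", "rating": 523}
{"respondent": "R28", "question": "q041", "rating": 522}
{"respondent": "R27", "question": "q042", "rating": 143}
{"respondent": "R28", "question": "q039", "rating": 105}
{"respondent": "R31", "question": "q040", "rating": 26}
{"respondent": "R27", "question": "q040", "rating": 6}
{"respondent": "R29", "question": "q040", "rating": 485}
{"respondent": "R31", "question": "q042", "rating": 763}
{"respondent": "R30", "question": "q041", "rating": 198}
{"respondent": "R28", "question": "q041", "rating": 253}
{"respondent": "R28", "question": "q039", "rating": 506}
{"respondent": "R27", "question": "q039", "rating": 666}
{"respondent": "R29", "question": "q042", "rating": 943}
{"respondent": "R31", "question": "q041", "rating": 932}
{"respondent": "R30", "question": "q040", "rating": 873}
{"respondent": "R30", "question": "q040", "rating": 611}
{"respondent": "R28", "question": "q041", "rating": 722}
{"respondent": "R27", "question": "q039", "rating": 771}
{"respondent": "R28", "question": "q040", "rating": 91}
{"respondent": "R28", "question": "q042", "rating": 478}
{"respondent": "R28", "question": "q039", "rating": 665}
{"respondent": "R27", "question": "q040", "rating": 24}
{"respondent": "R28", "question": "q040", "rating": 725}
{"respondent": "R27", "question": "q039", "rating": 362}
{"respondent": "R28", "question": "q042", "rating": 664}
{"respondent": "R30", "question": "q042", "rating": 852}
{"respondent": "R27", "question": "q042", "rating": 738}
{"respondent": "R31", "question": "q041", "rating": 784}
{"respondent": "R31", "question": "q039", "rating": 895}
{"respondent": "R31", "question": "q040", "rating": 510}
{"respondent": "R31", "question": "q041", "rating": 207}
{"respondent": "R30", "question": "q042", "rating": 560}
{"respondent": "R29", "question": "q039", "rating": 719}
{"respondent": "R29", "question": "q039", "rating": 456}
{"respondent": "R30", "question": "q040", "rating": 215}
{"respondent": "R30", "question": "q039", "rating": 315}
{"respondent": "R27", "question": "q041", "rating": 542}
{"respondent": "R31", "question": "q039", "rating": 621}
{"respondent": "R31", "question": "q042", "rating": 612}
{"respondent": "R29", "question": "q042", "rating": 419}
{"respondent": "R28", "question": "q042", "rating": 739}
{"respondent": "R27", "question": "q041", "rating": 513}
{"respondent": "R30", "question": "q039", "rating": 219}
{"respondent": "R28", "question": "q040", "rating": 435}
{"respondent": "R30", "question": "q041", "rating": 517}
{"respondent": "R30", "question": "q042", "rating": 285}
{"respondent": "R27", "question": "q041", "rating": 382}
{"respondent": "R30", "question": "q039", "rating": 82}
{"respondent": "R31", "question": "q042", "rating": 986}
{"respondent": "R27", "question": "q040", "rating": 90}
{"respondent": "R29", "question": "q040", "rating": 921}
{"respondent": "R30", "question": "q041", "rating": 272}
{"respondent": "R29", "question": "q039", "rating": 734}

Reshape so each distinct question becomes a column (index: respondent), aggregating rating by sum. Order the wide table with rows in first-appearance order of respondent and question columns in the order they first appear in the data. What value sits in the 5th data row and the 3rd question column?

1699

With rows in first-appearance order of respondent, row 5 is respondent=R30. question columns in first-appearance order: q041, q042, q040, q039; column 3 is q040.
Long rows with respondent=R30, question=q040: 873 + 611 + 215 = 1699.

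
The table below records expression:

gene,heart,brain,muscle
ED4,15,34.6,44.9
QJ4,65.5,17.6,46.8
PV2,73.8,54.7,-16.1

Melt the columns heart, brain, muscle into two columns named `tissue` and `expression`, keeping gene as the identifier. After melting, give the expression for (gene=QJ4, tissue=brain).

17.6

Unpivoting turns each (gene, wide-column) pair into one long row.
The wide cell at row QJ4, column brain holds 17.6, so the long row (QJ4, brain) has expression=17.6.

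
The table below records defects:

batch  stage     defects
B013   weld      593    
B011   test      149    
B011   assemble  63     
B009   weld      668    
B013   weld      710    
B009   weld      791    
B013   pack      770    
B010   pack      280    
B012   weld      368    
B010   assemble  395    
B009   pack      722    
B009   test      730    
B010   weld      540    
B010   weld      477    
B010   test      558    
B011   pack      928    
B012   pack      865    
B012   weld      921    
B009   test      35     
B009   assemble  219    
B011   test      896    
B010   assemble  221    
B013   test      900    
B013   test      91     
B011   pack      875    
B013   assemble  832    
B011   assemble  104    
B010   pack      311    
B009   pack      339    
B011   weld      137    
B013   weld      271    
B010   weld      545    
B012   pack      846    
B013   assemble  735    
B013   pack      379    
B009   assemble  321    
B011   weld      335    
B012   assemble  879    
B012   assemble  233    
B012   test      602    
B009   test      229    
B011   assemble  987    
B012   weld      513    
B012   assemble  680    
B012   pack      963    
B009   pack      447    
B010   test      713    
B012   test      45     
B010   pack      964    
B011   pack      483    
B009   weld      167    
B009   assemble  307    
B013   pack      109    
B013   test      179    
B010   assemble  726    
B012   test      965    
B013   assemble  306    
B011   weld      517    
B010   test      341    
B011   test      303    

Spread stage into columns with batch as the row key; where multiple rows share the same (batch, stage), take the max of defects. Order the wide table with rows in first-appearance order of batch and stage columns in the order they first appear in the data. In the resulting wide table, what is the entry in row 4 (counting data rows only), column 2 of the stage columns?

713

With rows in first-appearance order of batch, row 4 is batch=B010. stage columns in first-appearance order: weld, test, assemble, pack; column 2 is test.
Long rows with batch=B010, stage=test: max(558, 713, 341) = 713.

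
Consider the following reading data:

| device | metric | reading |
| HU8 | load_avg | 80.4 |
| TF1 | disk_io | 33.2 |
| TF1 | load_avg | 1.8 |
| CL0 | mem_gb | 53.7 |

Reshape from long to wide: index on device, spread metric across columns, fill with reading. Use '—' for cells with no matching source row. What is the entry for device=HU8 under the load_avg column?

80.4

The long row with device=HU8, metric=load_avg has reading=80.4.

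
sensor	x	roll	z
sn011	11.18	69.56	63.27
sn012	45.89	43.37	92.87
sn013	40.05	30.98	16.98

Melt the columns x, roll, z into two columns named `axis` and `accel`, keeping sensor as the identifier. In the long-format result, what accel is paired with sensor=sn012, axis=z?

Unpivoting turns each (sensor, wide-column) pair into one long row.
The wide cell at row sn012, column z holds 92.87, so the long row (sn012, z) has accel=92.87.

92.87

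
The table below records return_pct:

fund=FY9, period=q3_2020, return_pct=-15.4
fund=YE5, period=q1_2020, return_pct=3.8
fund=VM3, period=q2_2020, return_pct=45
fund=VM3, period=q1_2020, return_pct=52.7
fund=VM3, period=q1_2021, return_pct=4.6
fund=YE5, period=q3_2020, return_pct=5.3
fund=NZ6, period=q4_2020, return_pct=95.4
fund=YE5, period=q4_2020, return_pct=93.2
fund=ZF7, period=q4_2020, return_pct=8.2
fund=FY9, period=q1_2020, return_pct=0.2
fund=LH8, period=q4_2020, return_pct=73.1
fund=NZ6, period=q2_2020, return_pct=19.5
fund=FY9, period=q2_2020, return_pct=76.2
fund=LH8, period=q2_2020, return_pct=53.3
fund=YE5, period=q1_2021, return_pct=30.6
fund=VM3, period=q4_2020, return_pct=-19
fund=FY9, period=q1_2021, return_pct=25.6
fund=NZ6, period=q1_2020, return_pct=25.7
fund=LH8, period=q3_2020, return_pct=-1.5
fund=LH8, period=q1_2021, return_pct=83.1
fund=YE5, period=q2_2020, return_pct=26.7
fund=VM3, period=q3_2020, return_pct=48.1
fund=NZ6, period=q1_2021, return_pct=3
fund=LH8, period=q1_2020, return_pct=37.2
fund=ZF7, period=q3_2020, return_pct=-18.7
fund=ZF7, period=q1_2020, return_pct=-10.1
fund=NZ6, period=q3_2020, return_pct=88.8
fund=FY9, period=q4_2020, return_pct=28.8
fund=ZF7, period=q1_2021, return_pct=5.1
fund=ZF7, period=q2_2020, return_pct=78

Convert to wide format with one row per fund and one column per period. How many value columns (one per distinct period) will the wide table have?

5 distinct period values: q1_2020, q2_2020, q3_2020, q4_2020, q1_2021.

5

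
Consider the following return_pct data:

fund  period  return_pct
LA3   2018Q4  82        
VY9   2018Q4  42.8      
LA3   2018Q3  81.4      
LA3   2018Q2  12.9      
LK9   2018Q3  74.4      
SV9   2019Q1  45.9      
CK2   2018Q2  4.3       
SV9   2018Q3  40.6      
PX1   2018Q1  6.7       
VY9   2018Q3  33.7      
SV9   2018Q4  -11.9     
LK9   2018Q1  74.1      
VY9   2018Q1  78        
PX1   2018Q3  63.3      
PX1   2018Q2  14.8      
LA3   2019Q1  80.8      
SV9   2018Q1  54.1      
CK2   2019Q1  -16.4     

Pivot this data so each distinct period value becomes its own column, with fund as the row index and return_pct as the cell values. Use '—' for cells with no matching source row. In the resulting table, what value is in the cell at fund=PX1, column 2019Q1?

No long-format row has fund=PX1 and period=2019Q1, so the cell is —.

—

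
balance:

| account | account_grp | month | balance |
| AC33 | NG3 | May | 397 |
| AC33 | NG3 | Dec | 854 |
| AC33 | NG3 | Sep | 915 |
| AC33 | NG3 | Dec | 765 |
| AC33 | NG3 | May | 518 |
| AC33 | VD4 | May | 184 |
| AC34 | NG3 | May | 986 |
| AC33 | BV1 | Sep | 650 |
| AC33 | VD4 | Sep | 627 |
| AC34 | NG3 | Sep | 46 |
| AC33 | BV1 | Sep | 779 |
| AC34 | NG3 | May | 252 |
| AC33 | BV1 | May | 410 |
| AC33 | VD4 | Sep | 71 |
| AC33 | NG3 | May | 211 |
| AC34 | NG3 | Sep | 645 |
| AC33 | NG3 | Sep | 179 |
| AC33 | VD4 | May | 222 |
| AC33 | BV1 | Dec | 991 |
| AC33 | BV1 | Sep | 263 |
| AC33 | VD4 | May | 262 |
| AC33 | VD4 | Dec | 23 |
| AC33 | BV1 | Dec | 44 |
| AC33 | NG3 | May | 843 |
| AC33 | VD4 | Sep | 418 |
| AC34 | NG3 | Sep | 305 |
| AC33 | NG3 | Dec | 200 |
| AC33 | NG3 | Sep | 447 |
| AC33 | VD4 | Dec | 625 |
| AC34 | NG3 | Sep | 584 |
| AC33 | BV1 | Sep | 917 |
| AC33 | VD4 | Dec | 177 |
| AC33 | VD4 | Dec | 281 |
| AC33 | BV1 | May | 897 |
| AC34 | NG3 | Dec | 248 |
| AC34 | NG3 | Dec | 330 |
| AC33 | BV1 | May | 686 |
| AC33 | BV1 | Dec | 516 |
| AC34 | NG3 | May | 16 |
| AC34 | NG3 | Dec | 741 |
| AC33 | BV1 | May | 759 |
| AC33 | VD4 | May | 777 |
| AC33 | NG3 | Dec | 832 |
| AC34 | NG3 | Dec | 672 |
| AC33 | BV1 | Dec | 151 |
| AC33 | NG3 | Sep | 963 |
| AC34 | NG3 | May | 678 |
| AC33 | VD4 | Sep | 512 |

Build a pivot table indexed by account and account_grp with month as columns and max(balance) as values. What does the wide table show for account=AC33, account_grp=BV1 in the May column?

897

Rows with account=AC33, account_grp=BV1 and month=May: balance values are 410, 897, 686, 759.
max(410, 897, 686, 759) = 897.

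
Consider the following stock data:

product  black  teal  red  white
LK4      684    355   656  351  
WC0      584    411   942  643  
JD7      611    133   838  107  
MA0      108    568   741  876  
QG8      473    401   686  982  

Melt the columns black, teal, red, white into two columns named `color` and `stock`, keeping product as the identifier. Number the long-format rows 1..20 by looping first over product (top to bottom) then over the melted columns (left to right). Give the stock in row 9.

20 rows total (5 × 4). Row 9: index ⌊(9-1)/4⌋ = 2 into product → JD7; (9-1) mod 4 = 0 into the melted columns → black.
So row 9 is (JD7, black, 611); stock = 611.

611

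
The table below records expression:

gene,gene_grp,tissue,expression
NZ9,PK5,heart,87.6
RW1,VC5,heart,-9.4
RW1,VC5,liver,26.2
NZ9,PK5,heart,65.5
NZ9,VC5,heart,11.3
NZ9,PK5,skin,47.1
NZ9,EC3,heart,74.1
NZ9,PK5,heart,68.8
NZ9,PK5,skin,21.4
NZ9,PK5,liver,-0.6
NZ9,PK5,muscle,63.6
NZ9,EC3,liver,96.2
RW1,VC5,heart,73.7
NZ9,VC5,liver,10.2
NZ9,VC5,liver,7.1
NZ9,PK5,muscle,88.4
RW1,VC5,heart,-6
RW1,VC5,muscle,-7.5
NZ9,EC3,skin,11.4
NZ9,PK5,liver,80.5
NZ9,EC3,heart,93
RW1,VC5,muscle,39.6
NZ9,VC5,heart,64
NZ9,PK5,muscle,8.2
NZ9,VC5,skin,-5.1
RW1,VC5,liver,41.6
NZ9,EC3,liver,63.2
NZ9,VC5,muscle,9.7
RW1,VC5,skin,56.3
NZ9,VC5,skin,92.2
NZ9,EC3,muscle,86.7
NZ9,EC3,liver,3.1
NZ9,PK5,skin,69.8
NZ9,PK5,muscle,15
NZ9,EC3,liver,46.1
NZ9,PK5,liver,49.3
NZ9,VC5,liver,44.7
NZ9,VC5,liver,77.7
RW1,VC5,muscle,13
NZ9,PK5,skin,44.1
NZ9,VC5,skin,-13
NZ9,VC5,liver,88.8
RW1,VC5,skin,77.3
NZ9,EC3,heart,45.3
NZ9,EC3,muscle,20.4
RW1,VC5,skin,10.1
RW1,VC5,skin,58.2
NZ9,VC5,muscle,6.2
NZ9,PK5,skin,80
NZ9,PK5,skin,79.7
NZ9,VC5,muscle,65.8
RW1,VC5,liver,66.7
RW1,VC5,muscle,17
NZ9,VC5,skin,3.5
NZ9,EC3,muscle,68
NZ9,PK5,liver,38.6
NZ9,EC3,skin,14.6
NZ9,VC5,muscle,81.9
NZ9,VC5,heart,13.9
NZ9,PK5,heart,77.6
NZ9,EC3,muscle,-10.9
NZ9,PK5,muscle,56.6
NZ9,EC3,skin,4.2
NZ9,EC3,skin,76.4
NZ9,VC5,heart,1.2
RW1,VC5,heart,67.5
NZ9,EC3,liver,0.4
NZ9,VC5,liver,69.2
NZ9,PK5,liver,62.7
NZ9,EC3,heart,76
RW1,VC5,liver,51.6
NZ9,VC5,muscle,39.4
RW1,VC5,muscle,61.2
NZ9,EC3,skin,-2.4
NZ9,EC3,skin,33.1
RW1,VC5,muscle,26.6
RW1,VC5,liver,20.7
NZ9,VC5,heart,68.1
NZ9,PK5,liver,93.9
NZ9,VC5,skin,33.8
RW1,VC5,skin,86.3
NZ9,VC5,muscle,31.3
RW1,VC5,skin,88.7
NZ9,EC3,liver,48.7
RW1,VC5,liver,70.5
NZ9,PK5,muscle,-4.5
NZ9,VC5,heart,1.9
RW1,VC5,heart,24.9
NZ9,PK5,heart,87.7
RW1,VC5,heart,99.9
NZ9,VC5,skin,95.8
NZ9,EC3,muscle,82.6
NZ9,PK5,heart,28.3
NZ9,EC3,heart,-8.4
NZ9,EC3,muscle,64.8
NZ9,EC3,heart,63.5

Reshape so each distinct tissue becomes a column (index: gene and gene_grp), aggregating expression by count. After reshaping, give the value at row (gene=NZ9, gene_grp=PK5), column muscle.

6

Rows with gene=NZ9, gene_grp=PK5 and tissue=muscle: expression values are 63.6, 88.4, 8.2, 15, 56.6, -4.5.
6 rows match — count = 6.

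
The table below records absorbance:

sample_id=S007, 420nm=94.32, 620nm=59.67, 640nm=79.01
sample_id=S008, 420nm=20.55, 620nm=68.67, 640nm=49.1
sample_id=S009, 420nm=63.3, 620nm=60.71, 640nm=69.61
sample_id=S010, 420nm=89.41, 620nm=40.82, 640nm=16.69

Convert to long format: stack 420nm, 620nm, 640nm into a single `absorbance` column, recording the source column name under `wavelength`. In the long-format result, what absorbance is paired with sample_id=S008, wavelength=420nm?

Unpivoting turns each (sample_id, wide-column) pair into one long row.
The wide cell at row S008, column 420nm holds 20.55, so the long row (S008, 420nm) has absorbance=20.55.

20.55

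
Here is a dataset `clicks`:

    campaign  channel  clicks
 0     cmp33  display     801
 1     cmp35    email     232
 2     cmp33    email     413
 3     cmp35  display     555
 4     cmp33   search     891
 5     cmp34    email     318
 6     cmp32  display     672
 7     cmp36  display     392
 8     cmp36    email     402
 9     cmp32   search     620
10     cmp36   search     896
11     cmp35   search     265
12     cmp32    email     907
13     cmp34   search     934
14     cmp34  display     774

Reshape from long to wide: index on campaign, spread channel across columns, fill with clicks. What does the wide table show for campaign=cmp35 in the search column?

265

Wide layout: rows indexed by campaign, columns are the 3 distinct channel values (display, email, search).
Cell (campaign=cmp35, channel=search) draws from the long row where campaign=cmp35 and channel=search, which has clicks=265.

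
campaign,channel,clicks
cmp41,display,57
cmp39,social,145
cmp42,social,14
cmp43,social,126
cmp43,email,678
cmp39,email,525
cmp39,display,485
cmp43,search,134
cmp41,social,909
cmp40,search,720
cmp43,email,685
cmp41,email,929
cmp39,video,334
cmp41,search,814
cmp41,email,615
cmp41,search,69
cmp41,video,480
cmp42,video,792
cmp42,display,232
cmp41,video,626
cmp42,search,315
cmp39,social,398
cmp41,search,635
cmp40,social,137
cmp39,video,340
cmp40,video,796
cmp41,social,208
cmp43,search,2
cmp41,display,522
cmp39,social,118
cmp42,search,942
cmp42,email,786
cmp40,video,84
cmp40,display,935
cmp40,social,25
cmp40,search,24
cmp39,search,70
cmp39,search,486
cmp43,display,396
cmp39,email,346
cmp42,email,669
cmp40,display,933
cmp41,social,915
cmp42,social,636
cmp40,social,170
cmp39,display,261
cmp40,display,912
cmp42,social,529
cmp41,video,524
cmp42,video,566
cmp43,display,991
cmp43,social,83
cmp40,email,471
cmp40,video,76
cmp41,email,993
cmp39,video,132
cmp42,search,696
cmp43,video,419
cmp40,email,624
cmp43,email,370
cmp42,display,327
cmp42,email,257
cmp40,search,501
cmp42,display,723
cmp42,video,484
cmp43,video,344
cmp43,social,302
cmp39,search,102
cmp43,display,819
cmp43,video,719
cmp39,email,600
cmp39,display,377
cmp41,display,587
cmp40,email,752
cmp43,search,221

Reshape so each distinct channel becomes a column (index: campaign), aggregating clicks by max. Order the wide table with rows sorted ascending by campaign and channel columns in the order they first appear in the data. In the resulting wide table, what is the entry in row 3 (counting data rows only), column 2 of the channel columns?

915

With rows sorted ascending by campaign, row 3 is campaign=cmp41. channel columns in first-appearance order: display, social, email, search, video; column 2 is social.
Long rows with campaign=cmp41, channel=social: max(909, 208, 915) = 915.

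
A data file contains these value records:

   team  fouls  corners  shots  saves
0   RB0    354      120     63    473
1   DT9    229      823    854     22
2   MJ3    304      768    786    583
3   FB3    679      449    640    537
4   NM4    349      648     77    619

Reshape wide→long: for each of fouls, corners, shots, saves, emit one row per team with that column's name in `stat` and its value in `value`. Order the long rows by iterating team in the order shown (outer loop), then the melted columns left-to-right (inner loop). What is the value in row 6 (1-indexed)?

20 rows total (5 × 4). Row 6: index ⌊(6-1)/4⌋ = 1 into team → DT9; (6-1) mod 4 = 1 into the melted columns → corners.
So row 6 is (DT9, corners, 823); value = 823.

823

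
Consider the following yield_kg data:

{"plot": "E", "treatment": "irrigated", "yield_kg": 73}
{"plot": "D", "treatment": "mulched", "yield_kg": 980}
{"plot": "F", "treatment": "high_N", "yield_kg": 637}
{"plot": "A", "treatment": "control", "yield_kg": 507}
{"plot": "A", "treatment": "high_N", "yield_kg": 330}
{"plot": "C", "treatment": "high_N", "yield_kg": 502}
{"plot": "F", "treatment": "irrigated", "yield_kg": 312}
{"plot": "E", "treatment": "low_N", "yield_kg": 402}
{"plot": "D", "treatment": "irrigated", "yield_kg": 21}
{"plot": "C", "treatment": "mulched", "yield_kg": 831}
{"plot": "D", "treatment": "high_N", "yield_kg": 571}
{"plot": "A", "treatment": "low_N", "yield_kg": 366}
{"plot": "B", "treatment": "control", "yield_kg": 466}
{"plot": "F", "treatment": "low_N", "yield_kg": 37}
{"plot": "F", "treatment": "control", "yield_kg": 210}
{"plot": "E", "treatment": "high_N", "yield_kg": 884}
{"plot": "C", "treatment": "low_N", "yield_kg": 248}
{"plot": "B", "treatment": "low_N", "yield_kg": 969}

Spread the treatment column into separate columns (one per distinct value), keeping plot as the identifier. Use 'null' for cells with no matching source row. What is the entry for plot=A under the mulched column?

No long-format row has plot=A and treatment=mulched, so the cell is null.

null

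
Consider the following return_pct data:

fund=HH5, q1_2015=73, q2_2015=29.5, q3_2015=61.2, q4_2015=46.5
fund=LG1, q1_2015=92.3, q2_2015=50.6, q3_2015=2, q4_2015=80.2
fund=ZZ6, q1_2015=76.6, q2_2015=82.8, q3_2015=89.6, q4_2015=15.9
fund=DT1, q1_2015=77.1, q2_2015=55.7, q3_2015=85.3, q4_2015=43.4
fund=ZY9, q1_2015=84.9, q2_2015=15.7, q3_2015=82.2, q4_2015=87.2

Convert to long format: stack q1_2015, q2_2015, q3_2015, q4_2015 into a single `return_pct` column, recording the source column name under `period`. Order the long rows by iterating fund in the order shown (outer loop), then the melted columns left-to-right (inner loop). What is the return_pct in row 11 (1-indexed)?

20 rows total (5 × 4). Row 11: index ⌊(11-1)/4⌋ = 2 into fund → ZZ6; (11-1) mod 4 = 2 into the melted columns → q3_2015.
So row 11 is (ZZ6, q3_2015, 89.6); return_pct = 89.6.

89.6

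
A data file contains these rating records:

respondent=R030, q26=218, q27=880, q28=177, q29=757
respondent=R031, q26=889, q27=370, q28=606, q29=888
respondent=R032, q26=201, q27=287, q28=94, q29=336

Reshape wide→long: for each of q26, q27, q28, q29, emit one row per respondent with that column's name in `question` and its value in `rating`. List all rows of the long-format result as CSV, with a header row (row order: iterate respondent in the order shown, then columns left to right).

Each (respondent, column) pair becomes one row: 3 × 4 = 12 rows.
For example, (R030, q26) → rating=218.

respondent,question,rating
R030,q26,218
R030,q27,880
R030,q28,177
R030,q29,757
R031,q26,889
R031,q27,370
R031,q28,606
R031,q29,888
R032,q26,201
R032,q27,287
R032,q28,94
R032,q29,336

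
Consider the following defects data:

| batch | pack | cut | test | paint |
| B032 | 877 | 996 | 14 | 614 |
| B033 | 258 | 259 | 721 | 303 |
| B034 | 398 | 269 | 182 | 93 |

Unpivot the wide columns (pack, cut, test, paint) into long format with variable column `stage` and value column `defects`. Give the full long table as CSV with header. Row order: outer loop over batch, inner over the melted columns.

batch,stage,defects
B032,pack,877
B032,cut,996
B032,test,14
B032,paint,614
B033,pack,258
B033,cut,259
B033,test,721
B033,paint,303
B034,pack,398
B034,cut,269
B034,test,182
B034,paint,93

Each (batch, column) pair becomes one row: 3 × 4 = 12 rows.
For example, (B032, pack) → defects=877.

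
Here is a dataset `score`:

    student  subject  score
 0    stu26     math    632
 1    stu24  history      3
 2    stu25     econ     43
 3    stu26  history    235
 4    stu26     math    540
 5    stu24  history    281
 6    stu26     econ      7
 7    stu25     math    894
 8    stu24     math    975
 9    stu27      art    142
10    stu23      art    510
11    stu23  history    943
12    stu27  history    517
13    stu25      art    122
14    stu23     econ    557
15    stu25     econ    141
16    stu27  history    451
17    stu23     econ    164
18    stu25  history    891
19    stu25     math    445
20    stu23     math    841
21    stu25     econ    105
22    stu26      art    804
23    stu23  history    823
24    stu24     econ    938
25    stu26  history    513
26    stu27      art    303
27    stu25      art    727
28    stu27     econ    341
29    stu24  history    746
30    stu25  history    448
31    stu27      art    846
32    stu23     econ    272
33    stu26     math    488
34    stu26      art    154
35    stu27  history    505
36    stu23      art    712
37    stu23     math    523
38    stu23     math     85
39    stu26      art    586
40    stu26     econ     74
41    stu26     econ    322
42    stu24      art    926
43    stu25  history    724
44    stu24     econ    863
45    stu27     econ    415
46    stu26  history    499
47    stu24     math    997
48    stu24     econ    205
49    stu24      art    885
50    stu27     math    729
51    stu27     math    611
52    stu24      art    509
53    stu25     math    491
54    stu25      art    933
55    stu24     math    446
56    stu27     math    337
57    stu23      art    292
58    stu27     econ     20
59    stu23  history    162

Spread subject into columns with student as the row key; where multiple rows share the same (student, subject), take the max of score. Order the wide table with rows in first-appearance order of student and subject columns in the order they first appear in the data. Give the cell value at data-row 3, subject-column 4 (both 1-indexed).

933

With rows in first-appearance order of student, row 3 is student=stu25. subject columns in first-appearance order: math, history, econ, art; column 4 is art.
Long rows with student=stu25, subject=art: max(122, 727, 933) = 933.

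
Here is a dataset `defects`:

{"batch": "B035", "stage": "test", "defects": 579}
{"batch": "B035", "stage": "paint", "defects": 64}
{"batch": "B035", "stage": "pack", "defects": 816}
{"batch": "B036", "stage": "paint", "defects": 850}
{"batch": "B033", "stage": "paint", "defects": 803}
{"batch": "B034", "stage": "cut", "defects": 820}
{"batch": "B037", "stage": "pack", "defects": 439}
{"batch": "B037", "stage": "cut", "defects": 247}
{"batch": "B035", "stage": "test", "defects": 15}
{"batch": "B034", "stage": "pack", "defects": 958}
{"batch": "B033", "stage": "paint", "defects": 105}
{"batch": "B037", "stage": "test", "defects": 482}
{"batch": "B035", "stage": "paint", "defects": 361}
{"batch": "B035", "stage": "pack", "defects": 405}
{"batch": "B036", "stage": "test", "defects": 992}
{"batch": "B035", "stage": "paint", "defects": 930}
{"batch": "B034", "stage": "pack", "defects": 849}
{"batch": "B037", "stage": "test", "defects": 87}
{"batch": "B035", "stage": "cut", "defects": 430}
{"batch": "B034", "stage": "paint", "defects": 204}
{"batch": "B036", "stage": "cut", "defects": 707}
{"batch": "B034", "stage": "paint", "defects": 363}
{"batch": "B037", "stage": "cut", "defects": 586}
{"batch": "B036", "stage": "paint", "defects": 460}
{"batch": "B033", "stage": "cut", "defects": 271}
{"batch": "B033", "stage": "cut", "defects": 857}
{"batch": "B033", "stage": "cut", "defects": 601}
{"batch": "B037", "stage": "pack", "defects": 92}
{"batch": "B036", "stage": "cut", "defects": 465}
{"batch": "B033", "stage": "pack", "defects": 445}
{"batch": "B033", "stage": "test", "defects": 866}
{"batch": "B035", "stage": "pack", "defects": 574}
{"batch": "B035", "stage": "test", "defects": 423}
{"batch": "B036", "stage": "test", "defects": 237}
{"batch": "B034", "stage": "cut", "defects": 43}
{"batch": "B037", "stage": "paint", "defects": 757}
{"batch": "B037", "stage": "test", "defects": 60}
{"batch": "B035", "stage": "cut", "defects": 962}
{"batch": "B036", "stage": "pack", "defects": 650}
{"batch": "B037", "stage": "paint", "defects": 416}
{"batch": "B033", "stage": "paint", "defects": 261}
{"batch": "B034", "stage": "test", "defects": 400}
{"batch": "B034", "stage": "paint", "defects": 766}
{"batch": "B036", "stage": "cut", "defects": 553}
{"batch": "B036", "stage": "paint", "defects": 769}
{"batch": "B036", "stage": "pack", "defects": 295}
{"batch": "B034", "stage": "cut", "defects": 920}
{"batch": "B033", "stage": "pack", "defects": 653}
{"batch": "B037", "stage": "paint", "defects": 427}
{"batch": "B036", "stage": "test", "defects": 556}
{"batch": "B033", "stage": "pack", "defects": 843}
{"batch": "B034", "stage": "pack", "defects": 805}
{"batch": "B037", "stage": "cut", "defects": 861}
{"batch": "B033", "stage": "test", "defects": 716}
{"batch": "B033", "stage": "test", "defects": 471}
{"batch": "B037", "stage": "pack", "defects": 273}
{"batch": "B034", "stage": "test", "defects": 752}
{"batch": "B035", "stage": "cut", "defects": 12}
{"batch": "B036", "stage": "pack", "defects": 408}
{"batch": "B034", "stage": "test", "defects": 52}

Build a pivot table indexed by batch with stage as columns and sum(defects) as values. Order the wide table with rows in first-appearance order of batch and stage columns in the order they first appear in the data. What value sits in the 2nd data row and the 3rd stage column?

With rows in first-appearance order of batch, row 2 is batch=B036. stage columns in first-appearance order: test, paint, pack, cut; column 3 is pack.
Long rows with batch=B036, stage=pack: 650 + 295 + 408 = 1353.

1353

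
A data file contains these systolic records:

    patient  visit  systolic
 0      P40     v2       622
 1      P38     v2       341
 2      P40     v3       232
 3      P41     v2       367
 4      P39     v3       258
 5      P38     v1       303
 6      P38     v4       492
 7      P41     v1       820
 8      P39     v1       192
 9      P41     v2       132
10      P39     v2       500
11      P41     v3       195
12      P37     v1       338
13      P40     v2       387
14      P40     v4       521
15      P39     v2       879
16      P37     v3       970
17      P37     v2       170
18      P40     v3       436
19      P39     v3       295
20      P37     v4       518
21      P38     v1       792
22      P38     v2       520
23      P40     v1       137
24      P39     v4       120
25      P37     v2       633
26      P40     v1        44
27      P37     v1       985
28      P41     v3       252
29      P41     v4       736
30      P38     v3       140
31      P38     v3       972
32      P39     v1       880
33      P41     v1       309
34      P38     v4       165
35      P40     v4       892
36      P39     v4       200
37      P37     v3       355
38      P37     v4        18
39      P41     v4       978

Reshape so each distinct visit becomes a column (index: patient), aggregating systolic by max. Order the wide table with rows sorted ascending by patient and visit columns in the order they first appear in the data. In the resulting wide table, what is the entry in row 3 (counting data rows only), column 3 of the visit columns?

With rows sorted ascending by patient, row 3 is patient=P39. visit columns in first-appearance order: v2, v3, v1, v4; column 3 is v1.
Long rows with patient=P39, visit=v1: max(192, 880) = 880.

880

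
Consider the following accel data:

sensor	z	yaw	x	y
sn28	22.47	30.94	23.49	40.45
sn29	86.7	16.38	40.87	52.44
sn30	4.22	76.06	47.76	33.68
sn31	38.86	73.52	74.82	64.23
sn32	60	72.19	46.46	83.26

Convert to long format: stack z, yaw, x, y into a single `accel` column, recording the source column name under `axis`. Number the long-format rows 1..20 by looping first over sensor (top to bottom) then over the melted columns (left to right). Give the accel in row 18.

20 rows total (5 × 4). Row 18: index ⌊(18-1)/4⌋ = 4 into sensor → sn32; (18-1) mod 4 = 1 into the melted columns → yaw.
So row 18 is (sn32, yaw, 72.19); accel = 72.19.

72.19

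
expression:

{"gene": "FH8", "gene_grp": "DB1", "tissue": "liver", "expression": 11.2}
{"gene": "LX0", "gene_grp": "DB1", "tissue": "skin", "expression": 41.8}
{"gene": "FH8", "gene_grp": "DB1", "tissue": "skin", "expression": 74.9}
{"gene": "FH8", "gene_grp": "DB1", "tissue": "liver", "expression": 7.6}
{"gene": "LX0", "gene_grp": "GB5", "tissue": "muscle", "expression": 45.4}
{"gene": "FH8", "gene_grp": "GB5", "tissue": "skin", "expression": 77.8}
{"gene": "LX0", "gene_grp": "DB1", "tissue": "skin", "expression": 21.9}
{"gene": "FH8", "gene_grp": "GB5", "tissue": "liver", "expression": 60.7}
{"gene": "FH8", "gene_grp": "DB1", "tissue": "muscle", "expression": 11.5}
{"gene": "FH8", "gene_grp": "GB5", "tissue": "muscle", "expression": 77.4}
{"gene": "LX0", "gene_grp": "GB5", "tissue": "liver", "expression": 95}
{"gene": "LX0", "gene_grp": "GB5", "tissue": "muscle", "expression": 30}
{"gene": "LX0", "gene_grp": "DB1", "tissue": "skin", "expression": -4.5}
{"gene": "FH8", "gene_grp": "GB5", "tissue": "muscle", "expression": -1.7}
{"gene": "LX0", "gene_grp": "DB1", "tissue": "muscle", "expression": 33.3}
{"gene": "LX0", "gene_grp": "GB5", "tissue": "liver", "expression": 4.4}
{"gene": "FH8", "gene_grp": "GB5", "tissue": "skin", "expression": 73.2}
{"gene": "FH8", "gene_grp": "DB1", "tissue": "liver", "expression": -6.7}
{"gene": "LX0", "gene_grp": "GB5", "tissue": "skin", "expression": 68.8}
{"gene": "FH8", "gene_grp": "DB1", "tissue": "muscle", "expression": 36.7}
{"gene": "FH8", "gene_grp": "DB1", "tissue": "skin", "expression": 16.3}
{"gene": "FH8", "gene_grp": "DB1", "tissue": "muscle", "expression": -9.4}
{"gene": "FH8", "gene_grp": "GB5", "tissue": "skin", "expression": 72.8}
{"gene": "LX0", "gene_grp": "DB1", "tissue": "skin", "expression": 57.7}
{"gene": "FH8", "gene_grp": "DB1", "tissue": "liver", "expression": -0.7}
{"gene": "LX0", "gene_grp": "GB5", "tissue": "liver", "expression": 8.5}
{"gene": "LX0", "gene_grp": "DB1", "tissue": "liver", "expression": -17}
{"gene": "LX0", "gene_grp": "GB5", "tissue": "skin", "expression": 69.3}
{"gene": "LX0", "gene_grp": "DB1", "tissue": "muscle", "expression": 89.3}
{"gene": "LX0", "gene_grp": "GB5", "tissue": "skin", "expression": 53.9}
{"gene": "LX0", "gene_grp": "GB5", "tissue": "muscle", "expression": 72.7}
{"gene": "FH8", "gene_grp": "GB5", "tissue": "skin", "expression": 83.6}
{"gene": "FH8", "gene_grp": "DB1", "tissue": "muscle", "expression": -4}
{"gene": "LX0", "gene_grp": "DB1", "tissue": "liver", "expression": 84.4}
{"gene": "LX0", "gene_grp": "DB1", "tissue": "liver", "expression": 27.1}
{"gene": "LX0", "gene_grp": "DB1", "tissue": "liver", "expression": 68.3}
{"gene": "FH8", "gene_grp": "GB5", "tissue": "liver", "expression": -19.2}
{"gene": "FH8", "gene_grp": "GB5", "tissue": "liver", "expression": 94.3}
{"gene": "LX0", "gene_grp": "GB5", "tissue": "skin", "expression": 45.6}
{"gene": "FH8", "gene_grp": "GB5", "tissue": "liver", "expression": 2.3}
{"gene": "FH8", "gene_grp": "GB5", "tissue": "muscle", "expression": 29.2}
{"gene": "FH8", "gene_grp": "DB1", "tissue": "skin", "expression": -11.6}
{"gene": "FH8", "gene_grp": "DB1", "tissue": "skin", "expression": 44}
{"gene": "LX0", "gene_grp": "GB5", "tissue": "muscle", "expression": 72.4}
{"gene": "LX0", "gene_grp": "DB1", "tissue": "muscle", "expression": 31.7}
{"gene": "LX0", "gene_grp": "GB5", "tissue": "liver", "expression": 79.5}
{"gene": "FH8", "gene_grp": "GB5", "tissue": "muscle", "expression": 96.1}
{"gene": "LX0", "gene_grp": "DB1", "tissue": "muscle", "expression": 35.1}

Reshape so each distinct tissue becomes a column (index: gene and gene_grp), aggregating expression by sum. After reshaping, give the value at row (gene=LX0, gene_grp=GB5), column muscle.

220.5

Rows with gene=LX0, gene_grp=GB5 and tissue=muscle: expression values are 45.4, 30, 72.7, 72.4.
45.4 + 30 + 72.7 + 72.4 = 220.5.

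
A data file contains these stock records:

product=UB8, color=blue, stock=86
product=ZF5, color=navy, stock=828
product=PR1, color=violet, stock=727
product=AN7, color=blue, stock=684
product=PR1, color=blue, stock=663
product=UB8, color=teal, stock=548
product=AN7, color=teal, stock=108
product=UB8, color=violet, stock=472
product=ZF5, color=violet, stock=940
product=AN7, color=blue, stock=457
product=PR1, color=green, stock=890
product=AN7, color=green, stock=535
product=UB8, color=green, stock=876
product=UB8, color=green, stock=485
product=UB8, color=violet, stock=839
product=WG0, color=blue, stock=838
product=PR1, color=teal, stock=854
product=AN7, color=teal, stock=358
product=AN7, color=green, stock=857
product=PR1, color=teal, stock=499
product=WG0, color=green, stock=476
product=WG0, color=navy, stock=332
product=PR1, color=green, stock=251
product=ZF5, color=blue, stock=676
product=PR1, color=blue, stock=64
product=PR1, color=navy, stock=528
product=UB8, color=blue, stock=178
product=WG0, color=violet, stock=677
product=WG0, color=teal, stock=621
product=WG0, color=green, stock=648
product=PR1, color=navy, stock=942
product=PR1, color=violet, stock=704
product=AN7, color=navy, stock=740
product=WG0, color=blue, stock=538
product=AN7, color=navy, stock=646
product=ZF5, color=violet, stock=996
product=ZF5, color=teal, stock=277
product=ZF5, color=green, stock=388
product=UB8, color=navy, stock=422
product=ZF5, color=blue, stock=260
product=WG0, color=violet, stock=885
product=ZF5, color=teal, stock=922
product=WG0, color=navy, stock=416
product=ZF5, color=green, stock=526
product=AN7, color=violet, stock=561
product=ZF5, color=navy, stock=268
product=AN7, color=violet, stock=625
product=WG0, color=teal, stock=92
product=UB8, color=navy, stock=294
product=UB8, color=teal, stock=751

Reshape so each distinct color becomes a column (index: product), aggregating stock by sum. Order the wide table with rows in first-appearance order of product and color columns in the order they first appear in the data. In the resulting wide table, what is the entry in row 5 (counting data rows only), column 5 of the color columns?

With rows in first-appearance order of product, row 5 is product=WG0. color columns in first-appearance order: blue, navy, violet, teal, green; column 5 is green.
Long rows with product=WG0, color=green: 476 + 648 = 1124.

1124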